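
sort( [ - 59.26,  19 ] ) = [ - 59.26, 19 ]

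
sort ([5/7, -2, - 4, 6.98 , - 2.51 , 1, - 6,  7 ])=[-6, - 4 , - 2.51, - 2,5/7 , 1,6.98,  7]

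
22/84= 11/42= 0.26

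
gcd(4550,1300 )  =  650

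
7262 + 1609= 8871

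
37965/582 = 65+45/194 = 65.23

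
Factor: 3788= 2^2*947^1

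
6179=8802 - 2623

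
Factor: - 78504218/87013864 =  - 39252109/43506932  =  - 2^(- 2)*7^( -1)*13^2*29^1 * 751^ ( - 1 )*2069^(-1 ) * 8009^1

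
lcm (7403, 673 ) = 7403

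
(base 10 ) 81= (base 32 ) 2h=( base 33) 2f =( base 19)45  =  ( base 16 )51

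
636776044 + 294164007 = 930940051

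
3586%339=196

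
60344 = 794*76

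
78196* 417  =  32607732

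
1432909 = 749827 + 683082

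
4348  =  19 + 4329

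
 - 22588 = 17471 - 40059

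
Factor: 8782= 2^1*4391^1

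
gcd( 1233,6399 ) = 9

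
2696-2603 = 93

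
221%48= 29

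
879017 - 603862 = 275155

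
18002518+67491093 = 85493611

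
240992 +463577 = 704569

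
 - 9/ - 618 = 3/206 = 0.01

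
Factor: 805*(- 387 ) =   -  311535 = -  3^2*5^1*7^1*23^1*43^1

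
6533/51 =6533/51 = 128.10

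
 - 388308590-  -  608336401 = 220027811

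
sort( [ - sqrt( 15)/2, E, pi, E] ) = [ - sqrt (15)/2, E, E , pi ]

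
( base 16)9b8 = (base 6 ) 15304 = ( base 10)2488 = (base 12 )1534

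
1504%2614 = 1504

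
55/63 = 55/63=0.87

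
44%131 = 44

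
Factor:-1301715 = -3^2*5^1 * 28927^1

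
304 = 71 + 233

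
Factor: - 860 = - 2^2 * 5^1 * 43^1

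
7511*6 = 45066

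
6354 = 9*706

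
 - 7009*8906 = -62422154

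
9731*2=19462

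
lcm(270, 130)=3510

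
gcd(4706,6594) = 2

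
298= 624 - 326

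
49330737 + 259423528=308754265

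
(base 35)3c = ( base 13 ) 90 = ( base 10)117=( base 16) 75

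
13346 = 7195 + 6151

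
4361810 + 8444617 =12806427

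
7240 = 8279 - 1039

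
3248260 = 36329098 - 33080838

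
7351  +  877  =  8228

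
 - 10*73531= - 735310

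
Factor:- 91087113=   -  3^1 * 13^2* 179659^1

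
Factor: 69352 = 2^3*8669^1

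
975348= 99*9852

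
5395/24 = 224 + 19/24 = 224.79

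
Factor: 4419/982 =2^( - 1 )* 3^2 = 9/2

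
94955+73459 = 168414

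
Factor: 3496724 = 2^2 * 7^1 *11^1 * 11353^1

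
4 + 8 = 12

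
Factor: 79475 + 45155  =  2^1*5^1*11^2*103^1 = 124630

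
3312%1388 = 536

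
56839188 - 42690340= 14148848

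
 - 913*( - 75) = 68475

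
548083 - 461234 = 86849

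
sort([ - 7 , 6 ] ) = [ - 7,6] 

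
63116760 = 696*90685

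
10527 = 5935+4592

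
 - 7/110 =-7/110 = - 0.06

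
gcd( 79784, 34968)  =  8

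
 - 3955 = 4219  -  8174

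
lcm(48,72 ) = 144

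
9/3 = 3 = 3.00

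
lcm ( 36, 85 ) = 3060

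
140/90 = 1+5/9 = 1.56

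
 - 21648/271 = -21648/271 = - 79.88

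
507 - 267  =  240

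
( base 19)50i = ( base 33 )1M8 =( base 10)1823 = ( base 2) 11100011111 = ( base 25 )2MN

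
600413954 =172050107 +428363847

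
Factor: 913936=2^4*239^2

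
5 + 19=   24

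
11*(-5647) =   -  62117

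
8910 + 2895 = 11805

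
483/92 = 21/4=   5.25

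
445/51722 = 445/51722= 0.01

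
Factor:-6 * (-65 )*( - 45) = -17550=- 2^1*3^3*5^2*13^1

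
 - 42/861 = -1 +39/41  =  - 0.05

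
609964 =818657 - 208693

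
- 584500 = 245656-830156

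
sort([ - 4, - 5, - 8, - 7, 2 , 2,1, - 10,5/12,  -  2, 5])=[-10, - 8, -7, - 5 , - 4 , - 2, 5/12,1, 2, 2 , 5]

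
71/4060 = 71/4060 = 0.02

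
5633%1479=1196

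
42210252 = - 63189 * ( - 668)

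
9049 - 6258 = 2791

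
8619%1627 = 484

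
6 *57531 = 345186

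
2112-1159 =953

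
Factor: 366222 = 2^1*3^1*67^1*911^1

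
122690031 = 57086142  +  65603889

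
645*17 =10965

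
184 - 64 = 120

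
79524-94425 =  - 14901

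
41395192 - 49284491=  - 7889299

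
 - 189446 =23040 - 212486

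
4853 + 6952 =11805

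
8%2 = 0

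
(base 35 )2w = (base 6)250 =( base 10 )102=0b1100110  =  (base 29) 3F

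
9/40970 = 9/40970 = 0.00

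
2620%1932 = 688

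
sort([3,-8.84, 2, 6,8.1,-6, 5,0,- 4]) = [-8.84,  -  6, - 4, 0,2,  3, 5,6,8.1]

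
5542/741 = 7 +355/741  =  7.48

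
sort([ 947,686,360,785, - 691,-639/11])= [ -691, - 639/11,360, 686,785,947] 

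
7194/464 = 3597/232 = 15.50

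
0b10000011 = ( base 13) A1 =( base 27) 4N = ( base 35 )3Q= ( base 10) 131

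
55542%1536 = 246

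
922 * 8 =7376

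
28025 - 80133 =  - 52108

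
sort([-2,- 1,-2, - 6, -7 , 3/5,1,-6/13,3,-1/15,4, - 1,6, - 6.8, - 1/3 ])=[-7,-6.8,  -  6 , - 2 , - 2,-1, - 1,-6/13 , - 1/3, - 1/15,3/5, 1  ,  3,4,6 ]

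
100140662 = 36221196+63919466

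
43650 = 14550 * 3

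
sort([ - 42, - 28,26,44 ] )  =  [ - 42,-28,  26, 44 ]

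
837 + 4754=5591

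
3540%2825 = 715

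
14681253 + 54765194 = 69446447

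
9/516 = 3/172 = 0.02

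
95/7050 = 19/1410 = 0.01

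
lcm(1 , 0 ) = 0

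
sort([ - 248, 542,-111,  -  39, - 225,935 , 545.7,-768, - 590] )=[-768, - 590, - 248,-225, - 111,  -  39, 542 , 545.7, 935 ]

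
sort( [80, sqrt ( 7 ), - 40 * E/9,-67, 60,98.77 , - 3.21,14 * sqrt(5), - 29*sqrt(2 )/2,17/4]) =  [-67, - 29 * sqrt(2)/2, - 40*E/9, - 3.21,sqrt(7), 17/4,14*sqrt(5),60 , 80,  98.77]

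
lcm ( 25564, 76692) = 76692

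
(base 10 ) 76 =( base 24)34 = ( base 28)2K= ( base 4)1030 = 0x4c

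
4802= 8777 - 3975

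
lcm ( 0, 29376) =0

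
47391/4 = 47391/4 = 11847.75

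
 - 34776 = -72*483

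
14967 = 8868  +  6099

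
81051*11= 891561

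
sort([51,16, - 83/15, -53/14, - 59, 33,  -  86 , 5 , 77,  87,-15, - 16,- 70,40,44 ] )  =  [ - 86, - 70, - 59,-16, - 15, - 83/15, - 53/14, 5,16, 33,40 , 44 , 51, 77,87 ] 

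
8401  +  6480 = 14881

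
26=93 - 67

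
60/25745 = 12/5149 = 0.00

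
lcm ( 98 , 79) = 7742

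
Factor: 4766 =2^1*2383^1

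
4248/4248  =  1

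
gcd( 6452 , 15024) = 4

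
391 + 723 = 1114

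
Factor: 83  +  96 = 179 = 179^1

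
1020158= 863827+156331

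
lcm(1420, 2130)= 4260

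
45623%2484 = 911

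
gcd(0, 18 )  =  18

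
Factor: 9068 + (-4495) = 17^1 * 269^1 = 4573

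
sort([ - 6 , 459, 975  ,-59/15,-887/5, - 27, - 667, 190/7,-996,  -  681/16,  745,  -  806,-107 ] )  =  [ -996 , - 806, - 667 , - 887/5,-107,-681/16, -27,  -  6, - 59/15, 190/7, 459, 745, 975] 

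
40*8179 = 327160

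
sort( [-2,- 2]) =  [-2, - 2]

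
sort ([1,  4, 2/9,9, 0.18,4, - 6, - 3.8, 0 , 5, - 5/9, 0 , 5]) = [ - 6,  -  3.8, - 5/9,  0,0 , 0.18,2/9,  1 , 4, 4,5, 5,9 ]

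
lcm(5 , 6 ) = 30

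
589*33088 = 19488832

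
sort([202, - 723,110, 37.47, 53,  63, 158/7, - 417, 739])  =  [ - 723,-417, 158/7,  37.47, 53,63,110, 202,739]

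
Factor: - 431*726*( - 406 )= 2^2  *3^1*7^1*11^2*29^1 *431^1  =  127039836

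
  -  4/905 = - 1 + 901/905 = -0.00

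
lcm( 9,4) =36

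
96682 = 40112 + 56570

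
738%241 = 15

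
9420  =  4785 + 4635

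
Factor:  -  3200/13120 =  -10/41= - 2^1 * 5^1*41^( - 1)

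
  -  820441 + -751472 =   -  1571913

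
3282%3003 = 279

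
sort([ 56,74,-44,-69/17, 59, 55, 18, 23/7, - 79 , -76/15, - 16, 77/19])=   [-79,-44, - 16,-76/15, - 69/17, 23/7, 77/19,18,55 , 56,59, 74 ] 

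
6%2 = 0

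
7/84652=7/84652 = 0.00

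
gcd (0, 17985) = 17985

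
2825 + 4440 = 7265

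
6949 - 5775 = 1174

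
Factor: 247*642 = 158574=2^1*3^1*13^1*19^1*107^1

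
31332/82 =15666/41 = 382.10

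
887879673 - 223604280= 664275393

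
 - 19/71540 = -1 +71521/71540  =  -0.00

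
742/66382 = 371/33191=0.01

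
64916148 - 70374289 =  - 5458141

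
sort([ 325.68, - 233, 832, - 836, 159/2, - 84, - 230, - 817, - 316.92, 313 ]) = [  -  836,-817, - 316.92, - 233, -230,- 84,159/2, 313,325.68,832 ] 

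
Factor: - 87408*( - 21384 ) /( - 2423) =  -2^7*3^7*11^1*607^1*2423^(-1 ) = -1869132672/2423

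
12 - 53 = -41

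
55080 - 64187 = -9107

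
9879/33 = 299  +  4/11 = 299.36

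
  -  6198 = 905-7103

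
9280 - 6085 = 3195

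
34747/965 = 36 + 7/965=36.01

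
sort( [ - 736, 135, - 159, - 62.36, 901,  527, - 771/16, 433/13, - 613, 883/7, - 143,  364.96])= [ - 736, - 613, - 159, - 143, - 62.36, - 771/16,433/13, 883/7, 135, 364.96,  527 , 901]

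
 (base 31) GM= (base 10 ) 518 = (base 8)1006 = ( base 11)431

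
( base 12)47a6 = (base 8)17556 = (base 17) 1ae5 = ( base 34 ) 6WM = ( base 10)8046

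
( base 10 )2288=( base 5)33123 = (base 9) 3122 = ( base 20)5e8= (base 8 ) 4360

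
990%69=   24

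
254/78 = 3+10/39 = 3.26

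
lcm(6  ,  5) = 30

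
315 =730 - 415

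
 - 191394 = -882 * 217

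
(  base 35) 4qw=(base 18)100A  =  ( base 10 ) 5842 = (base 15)1ae7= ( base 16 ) 16D2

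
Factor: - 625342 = - 2^1*113^1 * 2767^1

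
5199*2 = 10398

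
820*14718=12068760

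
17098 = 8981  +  8117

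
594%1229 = 594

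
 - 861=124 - 985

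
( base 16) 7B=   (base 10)123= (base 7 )234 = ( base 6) 323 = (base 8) 173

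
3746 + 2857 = 6603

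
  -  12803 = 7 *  (  -  1829)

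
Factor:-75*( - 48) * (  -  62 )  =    -  223200 = -2^5 * 3^2*5^2 * 31^1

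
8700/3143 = 8700/3143  =  2.77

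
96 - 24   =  72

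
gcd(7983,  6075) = 9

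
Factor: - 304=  - 2^4*19^1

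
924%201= 120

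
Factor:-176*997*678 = -118970016 = -2^5*3^1*11^1*113^1 *997^1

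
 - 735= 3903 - 4638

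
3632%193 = 158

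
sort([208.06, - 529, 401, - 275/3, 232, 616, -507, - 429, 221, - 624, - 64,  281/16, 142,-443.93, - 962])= [ - 962, - 624, - 529, - 507,-443.93, - 429,  -  275/3,  -  64 , 281/16, 142,208.06, 221,232,401, 616 ]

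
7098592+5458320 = 12556912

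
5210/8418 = 2605/4209  =  0.62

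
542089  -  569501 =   -  27412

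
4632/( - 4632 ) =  - 1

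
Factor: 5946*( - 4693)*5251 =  - 146526939078 = - 2^1*3^1*13^1*19^2* 59^1*89^1*991^1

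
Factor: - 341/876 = - 2^( - 2 )*3^( - 1 )*11^1*31^1*73^ ( - 1)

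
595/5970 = 119/1194 = 0.10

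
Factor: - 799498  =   - 2^1*7^1 * 57107^1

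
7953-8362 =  - 409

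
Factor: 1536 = 2^9*3^1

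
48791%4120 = 3471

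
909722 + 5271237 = 6180959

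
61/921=61/921 = 0.07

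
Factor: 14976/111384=16/119 = 2^4*7^( - 1)*17^( - 1)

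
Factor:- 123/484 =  - 2^( - 2)*3^1*11^( - 2)*41^1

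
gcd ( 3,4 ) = 1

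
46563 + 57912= 104475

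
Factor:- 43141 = -7^1*6163^1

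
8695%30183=8695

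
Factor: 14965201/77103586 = 2^( - 1 )*7^(-1)*71^(  -  1)*77569^ (-1)*14965201^1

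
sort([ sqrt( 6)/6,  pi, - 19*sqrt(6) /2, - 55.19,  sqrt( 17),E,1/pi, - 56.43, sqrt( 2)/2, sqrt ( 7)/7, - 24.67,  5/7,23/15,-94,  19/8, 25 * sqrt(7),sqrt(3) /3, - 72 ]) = [-94, - 72,-56.43,-55.19, - 24.67, - 19 * sqrt(6)/2,  1/pi,  sqrt( 7 ) /7,  sqrt(6)/6,sqrt(3 ) /3, sqrt ( 2)/2,5/7,23/15,  19/8 , E,pi , sqrt(17),25*sqrt( 7) ]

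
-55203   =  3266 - 58469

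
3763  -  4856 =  - 1093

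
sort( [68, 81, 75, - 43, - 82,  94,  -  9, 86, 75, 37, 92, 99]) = [ - 82,-43,  -  9, 37,  68, 75,75, 81,  86, 92, 94, 99 ] 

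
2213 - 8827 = - 6614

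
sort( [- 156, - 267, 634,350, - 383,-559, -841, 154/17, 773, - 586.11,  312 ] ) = [ - 841, - 586.11, - 559 , - 383, - 267 , - 156,154/17,  312, 350,634, 773 ]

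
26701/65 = 410 + 51/65=410.78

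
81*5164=418284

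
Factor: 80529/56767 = 3^1*17^1*1579^1*56767^( - 1) 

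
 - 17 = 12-29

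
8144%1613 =79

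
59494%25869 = 7756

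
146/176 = 73/88 = 0.83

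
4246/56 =75 + 23/28  =  75.82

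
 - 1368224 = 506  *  ( - 2704) 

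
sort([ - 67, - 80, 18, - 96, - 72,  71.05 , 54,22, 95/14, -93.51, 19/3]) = [ - 96, - 93.51, - 80, - 72,-67, 19/3, 95/14,18, 22, 54, 71.05] 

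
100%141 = 100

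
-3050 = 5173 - 8223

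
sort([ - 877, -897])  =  [-897 , -877]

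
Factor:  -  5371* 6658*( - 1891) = 2^1*31^1*41^1*61^1*131^1*3329^1 = 67622383138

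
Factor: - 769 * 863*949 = - 13^1 * 73^1*769^1*863^1 = - 629801003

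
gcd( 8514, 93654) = 8514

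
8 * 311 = 2488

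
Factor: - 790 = -2^1*5^1*79^1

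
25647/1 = 25647 = 25647.00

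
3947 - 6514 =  - 2567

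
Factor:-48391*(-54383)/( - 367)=-2631647753/367 = - 7^2*17^1*31^1*223^1*367^( - 1 )*457^1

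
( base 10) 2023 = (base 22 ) 43l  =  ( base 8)3747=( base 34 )1PH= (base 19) 5b9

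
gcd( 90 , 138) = 6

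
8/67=8/67 = 0.12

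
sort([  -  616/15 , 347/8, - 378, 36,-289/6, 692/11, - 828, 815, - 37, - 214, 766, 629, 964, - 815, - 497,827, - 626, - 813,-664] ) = [-828, - 815, - 813,-664 , - 626, - 497, - 378, - 214, - 289/6, - 616/15, - 37, 36,347/8, 692/11, 629,766,815, 827, 964 ] 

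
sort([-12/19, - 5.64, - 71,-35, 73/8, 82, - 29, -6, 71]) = [ - 71, - 35, - 29, - 6, - 5.64, - 12/19, 73/8, 71, 82] 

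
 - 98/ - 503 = 98/503 =0.19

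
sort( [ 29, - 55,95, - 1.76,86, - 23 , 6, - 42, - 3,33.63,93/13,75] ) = [ - 55, - 42, - 23, - 3,-1.76,6, 93/13,29,  33.63, 75, 86,  95]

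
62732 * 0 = 0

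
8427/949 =8427/949=8.88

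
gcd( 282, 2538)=282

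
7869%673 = 466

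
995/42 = 995/42=23.69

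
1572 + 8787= 10359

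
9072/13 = 697 + 11/13 = 697.85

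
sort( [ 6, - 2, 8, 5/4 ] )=[ - 2,5/4, 6,  8]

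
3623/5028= 3623/5028 = 0.72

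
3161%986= 203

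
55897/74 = 55897/74 = 755.36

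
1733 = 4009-2276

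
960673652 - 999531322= -38857670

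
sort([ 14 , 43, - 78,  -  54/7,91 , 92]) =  [-78, - 54/7, 14,43 , 91,92]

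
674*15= 10110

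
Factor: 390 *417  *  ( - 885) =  - 143927550 = -  2^1 * 3^3*5^2*13^1 * 59^1*139^1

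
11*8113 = 89243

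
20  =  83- 63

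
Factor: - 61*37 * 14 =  - 2^1 * 7^1*37^1*61^1 = -31598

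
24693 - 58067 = -33374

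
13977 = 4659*3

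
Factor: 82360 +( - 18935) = 5^2 * 43^1*59^1=63425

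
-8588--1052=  - 7536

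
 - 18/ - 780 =3/130 = 0.02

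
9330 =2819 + 6511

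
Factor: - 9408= - 2^6*  3^1 * 7^2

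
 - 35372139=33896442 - 69268581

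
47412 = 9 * 5268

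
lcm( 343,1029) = 1029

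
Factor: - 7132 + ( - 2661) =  - 7^1*1399^1 = - 9793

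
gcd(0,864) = 864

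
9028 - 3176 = 5852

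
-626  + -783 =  - 1409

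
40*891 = 35640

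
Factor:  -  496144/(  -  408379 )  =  2^4*11^1*2819^1*408379^( - 1)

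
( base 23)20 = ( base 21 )24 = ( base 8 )56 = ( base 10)46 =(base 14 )34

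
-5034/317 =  - 5034/317 = -15.88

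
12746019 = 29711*429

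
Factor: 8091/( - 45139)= - 3^2 * 29^1*31^1 * 45139^( - 1 ) 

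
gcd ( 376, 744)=8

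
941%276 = 113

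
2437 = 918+1519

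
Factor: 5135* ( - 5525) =-28370875 =- 5^3*13^2 * 17^1*79^1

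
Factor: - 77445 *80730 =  - 6252134850= - 2^1*3^5*5^2*13^1*23^1*1721^1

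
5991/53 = 5991/53 = 113.04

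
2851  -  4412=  - 1561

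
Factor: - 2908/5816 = - 2^(-1 ) = - 1/2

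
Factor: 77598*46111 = 2^1* 3^4*13^1*479^1*3547^1  =  3578121378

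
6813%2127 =432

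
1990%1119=871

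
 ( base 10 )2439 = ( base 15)ac9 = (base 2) 100110000111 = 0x987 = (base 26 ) 3fl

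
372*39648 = 14749056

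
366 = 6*61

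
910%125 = 35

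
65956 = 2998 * 22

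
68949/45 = 1532+ 1/5  =  1532.20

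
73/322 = 73/322 = 0.23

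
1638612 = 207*7916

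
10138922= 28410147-18271225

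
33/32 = 1  +  1/32 = 1.03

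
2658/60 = 443/10 = 44.30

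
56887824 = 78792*722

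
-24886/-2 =12443/1  =  12443.00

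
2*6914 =13828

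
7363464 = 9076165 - 1712701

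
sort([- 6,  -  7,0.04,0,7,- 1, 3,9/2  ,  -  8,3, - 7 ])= [ - 8, - 7,-7, - 6, - 1,0,0.04, 3,3,9/2, 7]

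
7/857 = 7/857= 0.01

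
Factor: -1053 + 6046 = 4993^1 = 4993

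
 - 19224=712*( - 27) 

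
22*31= 682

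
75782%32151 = 11480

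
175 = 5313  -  5138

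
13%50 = 13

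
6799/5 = 1359 + 4/5=1359.80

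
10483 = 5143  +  5340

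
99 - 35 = 64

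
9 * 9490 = 85410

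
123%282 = 123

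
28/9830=14/4915 = 0.00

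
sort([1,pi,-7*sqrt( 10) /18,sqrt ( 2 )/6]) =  [ - 7*  sqrt( 10)/18,sqrt( 2)/6, 1,pi] 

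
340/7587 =340/7587 = 0.04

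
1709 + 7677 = 9386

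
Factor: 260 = 2^2*5^1*13^1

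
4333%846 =103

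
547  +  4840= 5387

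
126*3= 378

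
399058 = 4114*97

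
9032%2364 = 1940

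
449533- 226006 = 223527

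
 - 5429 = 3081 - 8510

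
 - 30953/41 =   -  30953/41 = - 754.95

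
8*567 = 4536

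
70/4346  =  35/2173 = 0.02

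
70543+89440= 159983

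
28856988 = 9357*3084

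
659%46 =15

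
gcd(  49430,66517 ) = 1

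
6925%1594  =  549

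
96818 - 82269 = 14549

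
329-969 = -640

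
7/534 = 7/534=   0.01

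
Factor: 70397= 17^1*41^1  *  101^1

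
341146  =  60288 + 280858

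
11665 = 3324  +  8341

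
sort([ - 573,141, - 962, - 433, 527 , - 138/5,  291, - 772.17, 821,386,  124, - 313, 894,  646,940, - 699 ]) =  [ - 962, - 772.17, -699, - 573, - 433, - 313, - 138/5,124, 141,291, 386,527,646,  821, 894,  940]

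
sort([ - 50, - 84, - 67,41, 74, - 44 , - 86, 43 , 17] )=[ - 86 , - 84,-67, - 50, - 44,17 , 41,43 , 74 ] 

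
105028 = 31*3388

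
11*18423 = 202653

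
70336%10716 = 6040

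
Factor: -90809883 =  - 3^3*73^1*46073^1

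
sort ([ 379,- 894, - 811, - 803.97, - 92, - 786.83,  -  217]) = [ - 894, - 811,  -  803.97,-786.83, - 217 , - 92,379 ] 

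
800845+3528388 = 4329233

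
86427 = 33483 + 52944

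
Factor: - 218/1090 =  - 5^ (-1) = -1/5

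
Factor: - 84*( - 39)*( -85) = -278460=- 2^2*3^2 * 5^1*7^1*13^1*17^1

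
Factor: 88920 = 2^3*3^2*5^1 * 13^1*19^1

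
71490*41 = 2931090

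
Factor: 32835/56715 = 11/19 = 11^1*19^( - 1)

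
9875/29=340  +  15/29 =340.52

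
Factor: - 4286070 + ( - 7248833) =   -  11534903^1 = - 11534903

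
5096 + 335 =5431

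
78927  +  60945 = 139872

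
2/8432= 1/4216  =  0.00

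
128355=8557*15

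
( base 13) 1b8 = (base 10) 320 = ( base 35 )95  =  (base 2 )101000000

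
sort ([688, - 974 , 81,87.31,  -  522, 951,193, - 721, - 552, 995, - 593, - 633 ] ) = [ - 974, - 721, - 633, - 593,-552, -522, 81, 87.31, 193,688, 951,995]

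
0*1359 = 0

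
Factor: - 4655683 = -23^1* 71^1*2851^1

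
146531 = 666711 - 520180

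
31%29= 2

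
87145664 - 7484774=79660890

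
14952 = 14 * 1068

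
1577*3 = 4731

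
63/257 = 63/257 = 0.25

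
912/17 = 912/17 = 53.65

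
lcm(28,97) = 2716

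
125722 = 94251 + 31471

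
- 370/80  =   - 5 + 3/8 = - 4.62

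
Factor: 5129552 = 2^4*23^1*53^1*263^1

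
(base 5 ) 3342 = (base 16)1D8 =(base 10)472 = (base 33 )EA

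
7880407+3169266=11049673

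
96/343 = 96/343 = 0.28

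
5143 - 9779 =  -4636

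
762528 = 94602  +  667926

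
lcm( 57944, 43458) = 173832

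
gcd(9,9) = 9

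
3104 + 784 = 3888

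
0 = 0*218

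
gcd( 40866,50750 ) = 14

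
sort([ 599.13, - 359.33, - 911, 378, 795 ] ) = [-911, - 359.33, 378, 599.13, 795]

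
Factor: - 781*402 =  - 2^1*3^1*11^1*67^1*71^1 = - 313962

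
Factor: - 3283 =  - 7^2*67^1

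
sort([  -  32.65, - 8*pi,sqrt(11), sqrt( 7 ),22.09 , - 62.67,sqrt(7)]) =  [ - 62.67,-32.65,-8*pi,  sqrt(7), sqrt( 7),sqrt( 11),22.09] 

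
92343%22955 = 523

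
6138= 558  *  11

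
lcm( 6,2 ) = 6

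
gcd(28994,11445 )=763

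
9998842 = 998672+9000170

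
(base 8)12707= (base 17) 124g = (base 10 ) 5575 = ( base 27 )7hd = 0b1010111000111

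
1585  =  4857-3272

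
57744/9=6416 = 6416.00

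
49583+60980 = 110563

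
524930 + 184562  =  709492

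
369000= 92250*4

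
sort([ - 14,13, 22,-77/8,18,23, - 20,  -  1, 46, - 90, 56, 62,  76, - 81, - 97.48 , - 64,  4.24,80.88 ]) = [  -  97.48, - 90, - 81, - 64, - 20, - 14,- 77/8,-1,4.24, 13, 18, 22, 23,  46, 56, 62, 76, 80.88]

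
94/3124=47/1562  =  0.03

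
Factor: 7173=3^2*797^1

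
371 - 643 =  - 272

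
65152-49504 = 15648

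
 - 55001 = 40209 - 95210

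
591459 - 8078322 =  - 7486863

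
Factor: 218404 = 2^2*54601^1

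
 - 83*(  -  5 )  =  415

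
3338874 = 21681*154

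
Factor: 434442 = 2^1*3^1*61^1*1187^1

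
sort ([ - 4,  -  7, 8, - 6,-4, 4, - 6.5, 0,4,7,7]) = [ - 7, - 6.5, - 6, - 4, -4, 0,4,4,  7,7, 8 ]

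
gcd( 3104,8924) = 388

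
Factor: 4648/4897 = 56/59 = 2^3*7^1*59^( -1)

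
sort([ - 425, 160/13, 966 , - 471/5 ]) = [ - 425, - 471/5, 160/13 , 966 ]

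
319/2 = 159 +1/2 = 159.50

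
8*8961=71688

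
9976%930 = 676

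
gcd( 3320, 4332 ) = 4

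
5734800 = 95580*60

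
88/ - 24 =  - 11/3 =- 3.67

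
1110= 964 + 146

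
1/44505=1/44505= 0.00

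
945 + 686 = 1631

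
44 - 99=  - 55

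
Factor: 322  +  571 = 893 = 19^1* 47^1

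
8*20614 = 164912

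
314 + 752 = 1066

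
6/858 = 1/143 = 0.01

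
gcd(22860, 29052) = 36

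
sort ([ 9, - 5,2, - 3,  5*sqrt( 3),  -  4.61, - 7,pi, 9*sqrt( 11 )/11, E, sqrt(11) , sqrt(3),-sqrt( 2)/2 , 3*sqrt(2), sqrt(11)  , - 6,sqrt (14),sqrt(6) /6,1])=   [ - 7, - 6,  -  5, - 4.61, - 3, - sqrt (2 )/2, sqrt(6)/6,1,sqrt(3), 2,  9*sqrt(11) /11 , E,pi,sqrt(11),sqrt(11),sqrt (14),3 *sqrt(2),5 * sqrt (3),9 ] 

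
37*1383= 51171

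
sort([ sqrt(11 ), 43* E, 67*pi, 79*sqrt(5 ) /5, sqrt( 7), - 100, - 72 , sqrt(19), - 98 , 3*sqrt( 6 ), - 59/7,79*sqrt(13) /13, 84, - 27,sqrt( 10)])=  [ - 100, - 98, - 72 , - 27, - 59/7,sqrt( 7), sqrt(10), sqrt(11 ),sqrt (19),3*sqrt( 6) , 79*sqrt (13)/13,79 * sqrt(5 )/5, 84,  43*E, 67*pi] 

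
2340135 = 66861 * 35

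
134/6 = 67/3 = 22.33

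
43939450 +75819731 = 119759181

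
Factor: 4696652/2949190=2^1*5^( - 1 )*294919^(- 1 )*1174163^1  =  2348326/1474595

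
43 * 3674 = 157982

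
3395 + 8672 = 12067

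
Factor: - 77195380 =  - 2^2*5^1 * 3859769^1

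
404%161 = 82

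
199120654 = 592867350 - 393746696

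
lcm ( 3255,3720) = 26040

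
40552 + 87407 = 127959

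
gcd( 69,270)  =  3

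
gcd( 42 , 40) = 2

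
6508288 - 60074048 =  - 53565760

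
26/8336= 13/4168 = 0.00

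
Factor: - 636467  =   - 13^1*173^1*283^1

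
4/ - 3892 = - 1 + 972/973= -0.00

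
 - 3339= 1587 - 4926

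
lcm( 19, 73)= 1387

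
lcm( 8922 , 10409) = 62454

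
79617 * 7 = 557319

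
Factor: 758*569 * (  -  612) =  - 263956824 = - 2^3*3^2*17^1*379^1  *  569^1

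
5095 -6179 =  - 1084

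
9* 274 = 2466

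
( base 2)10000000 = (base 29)4C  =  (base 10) 128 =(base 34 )3q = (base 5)1003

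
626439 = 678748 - 52309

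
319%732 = 319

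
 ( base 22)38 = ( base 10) 74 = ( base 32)2A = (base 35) 24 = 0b1001010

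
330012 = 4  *82503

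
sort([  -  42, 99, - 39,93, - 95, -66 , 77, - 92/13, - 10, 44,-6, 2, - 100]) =[  -  100,-95, - 66, -42, - 39,  -  10,-92/13, - 6, 2, 44,  77, 93,99]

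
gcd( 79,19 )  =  1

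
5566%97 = 37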